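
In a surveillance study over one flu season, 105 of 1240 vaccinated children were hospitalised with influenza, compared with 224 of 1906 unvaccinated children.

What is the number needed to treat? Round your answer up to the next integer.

31

risk, vaccinated children = 105/1240 = 0.084677
risk, unvaccinated children = 224/1906 = 0.117524
absolute risk difference = 0.032846
1 / 0.032846 = 30.445 → round up → 31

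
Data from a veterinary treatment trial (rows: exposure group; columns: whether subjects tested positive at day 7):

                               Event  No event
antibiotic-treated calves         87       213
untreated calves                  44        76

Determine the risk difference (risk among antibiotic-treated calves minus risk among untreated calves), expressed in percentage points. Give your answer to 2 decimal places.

risk, antibiotic-treated calves = 87/300 = 0.2900
risk, untreated calves = 44/120 = 0.3667
risk difference = 0.2900 − 0.3667 = -0.0767 → -7.67 percentage points

-7.67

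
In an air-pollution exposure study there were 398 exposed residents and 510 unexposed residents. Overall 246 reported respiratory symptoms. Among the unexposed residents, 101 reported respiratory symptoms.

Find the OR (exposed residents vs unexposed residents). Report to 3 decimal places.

2.321

exposed residents with the outcome: 246 − 101 = 145
exposed residents without the outcome: 398 − 145 = 253
unexposed residents without the outcome: 510 − 101 = 409
odds, exposed residents = 145/253 = 0.5731
odds, unexposed residents = 101/409 = 0.2469
OR = 0.5731 / 0.2469 = 2.321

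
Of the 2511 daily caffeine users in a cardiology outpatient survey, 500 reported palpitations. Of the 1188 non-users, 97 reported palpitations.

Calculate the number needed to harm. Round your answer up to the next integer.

9

risk, daily caffeine users = 500/2511 = 0.199124
risk, non-users = 97/1188 = 0.081650
absolute risk difference = 0.117474
1 / 0.117474 = 8.513 → round up → 9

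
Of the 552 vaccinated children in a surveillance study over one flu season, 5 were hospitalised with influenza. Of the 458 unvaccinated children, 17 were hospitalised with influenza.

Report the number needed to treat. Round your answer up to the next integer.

risk, vaccinated children = 5/552 = 0.009058
risk, unvaccinated children = 17/458 = 0.037118
absolute risk difference = 0.028060
1 / 0.028060 = 35.638 → round up → 36

NNT: 36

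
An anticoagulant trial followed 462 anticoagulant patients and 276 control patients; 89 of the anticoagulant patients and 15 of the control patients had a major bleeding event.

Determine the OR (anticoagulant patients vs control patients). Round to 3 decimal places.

OR = (89 × 261) / (373 × 15) = 23229/5595 ≈ 4.152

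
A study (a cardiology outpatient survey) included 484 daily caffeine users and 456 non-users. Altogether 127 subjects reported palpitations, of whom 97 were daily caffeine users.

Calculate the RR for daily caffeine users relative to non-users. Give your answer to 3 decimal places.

RR ≈ 3.046

daily caffeine users without the outcome: 484 − 97 = 387
non-users with the outcome: 127 − 97 = 30
non-users without the outcome: 456 − 30 = 426
risk, daily caffeine users = 97/484 = 0.2004
risk, non-users = 30/456 = 0.0658
RR = 0.2004 / 0.0658 = 3.046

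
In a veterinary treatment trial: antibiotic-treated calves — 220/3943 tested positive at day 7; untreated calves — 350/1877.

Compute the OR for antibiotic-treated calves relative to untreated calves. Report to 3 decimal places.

OR = (220 × 1527) / (3723 × 350) = 335940/1303050 ≈ 0.258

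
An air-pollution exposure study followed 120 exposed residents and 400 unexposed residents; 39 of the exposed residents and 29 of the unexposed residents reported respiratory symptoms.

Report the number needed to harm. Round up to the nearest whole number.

4

risk, exposed residents = 39/120 = 0.325000
risk, unexposed residents = 29/400 = 0.072500
absolute risk difference = 0.252500
1 / 0.252500 = 3.960 → round up → 4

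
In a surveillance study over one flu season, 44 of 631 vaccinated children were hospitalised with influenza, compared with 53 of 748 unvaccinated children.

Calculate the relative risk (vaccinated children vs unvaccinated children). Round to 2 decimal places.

risk, vaccinated children = 44/631 = 0.0697
risk, unvaccinated children = 53/748 = 0.0709
RR = 0.0697 / 0.0709 = 0.98

RR ≈ 0.98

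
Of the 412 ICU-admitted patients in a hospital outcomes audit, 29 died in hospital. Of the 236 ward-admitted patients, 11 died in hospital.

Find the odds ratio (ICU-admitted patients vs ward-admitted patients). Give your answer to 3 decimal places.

OR: 1.549

odds, ICU-admitted patients = 29/383 = 0.07572
odds, ward-admitted patients = 11/225 = 0.04889
OR = 0.07572 / 0.04889 = 1.549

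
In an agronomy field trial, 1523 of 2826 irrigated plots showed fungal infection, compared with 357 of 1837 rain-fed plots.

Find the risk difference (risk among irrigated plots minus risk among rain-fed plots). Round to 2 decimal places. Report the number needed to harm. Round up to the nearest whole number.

risk, irrigated plots = 1523/2826 = 0.5389
risk, rain-fed plots = 357/1837 = 0.1943
risk difference = 0.5389 − 0.1943 = 0.34
absolute risk difference = 0.344586
1 / 0.344586 = 2.902 → round up → 3

RD = 0.34; NNH = 3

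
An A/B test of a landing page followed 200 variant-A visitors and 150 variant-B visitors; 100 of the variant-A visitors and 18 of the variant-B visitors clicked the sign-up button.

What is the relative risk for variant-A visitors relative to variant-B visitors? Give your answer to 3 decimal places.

RR = 4.167

risk, variant-A visitors = 100/200 = 0.5000
risk, variant-B visitors = 18/150 = 0.1200
RR = 0.5000 / 0.1200 = 4.167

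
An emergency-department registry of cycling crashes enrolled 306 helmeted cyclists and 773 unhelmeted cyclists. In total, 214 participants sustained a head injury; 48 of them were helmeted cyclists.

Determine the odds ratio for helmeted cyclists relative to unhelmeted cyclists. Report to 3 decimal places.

helmeted cyclists without the outcome: 306 − 48 = 258
unhelmeted cyclists with the outcome: 214 − 48 = 166
unhelmeted cyclists without the outcome: 773 − 166 = 607
odds, helmeted cyclists = 48/258 = 0.1860
odds, unhelmeted cyclists = 166/607 = 0.2735
OR = 0.1860 / 0.2735 = 0.680

OR = 0.680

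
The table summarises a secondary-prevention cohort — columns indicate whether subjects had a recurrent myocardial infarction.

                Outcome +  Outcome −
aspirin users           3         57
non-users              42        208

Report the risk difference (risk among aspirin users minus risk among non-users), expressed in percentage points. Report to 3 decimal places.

risk, aspirin users = 3/60 = 0.0500
risk, non-users = 42/250 = 0.1680
risk difference = 0.0500 − 0.1680 = -0.1180 → -11.800 percentage points

-11.800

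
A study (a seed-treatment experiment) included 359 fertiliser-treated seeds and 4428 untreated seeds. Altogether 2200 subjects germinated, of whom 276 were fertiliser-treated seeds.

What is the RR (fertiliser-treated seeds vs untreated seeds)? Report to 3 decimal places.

fertiliser-treated seeds without the outcome: 359 − 276 = 83
untreated seeds with the outcome: 2200 − 276 = 1924
untreated seeds without the outcome: 4428 − 1924 = 2504
risk, fertiliser-treated seeds = 276/359 = 0.7688
risk, untreated seeds = 1924/4428 = 0.4345
RR = 0.7688 / 0.4345 = 1.769

RR ≈ 1.769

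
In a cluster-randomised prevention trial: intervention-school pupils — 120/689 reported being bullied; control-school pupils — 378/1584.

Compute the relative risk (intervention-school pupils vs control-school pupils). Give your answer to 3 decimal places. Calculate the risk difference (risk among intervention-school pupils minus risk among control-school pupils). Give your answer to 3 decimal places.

risk, intervention-school pupils = 120/689 = 0.1742
risk, control-school pupils = 378/1584 = 0.2386
RR = 0.1742 / 0.2386 = 0.730
risk difference = 0.1742 − 0.2386 = -0.064

RR = 0.730; RD = -0.064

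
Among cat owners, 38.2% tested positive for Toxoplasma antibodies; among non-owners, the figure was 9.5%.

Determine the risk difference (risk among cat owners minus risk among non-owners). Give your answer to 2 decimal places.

risk difference = 0.3820 − 0.0950 = 0.29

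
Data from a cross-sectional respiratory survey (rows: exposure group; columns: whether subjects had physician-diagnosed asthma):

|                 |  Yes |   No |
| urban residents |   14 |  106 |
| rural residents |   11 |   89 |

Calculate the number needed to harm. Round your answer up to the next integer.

NNH = 150

risk, urban residents = 14/120 = 0.116667
risk, rural residents = 11/100 = 0.110000
absolute risk difference = 0.006667
1 / 0.006667 = 149.993 → round up → 150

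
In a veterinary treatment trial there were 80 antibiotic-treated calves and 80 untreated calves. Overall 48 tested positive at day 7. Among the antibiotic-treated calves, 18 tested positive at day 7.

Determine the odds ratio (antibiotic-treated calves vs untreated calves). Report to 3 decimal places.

OR = 0.484

antibiotic-treated calves without the outcome: 80 − 18 = 62
untreated calves with the outcome: 48 − 18 = 30
untreated calves without the outcome: 80 − 30 = 50
odds, antibiotic-treated calves = 18/62 = 0.2903
odds, untreated calves = 30/50 = 0.6000
OR = 0.2903 / 0.6000 = 0.484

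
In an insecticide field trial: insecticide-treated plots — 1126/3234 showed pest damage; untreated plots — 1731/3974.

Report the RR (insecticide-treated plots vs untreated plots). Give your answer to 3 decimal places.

RR: 0.799

risk, insecticide-treated plots = 1126/3234 = 0.3482
risk, untreated plots = 1731/3974 = 0.4356
RR = 0.3482 / 0.4356 = 0.799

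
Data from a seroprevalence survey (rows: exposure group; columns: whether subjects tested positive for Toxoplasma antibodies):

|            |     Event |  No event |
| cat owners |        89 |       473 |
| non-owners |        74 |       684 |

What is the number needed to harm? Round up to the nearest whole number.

risk, cat owners = 89/562 = 0.158363
risk, non-owners = 74/758 = 0.097625
absolute risk difference = 0.060738
1 / 0.060738 = 16.464 → round up → 17

17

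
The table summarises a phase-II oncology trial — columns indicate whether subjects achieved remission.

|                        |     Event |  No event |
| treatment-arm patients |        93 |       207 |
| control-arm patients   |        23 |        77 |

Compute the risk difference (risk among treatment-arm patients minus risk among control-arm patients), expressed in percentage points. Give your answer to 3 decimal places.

8.000

risk, treatment-arm patients = 93/300 = 0.3100
risk, control-arm patients = 23/100 = 0.2300
risk difference = 0.3100 − 0.2300 = 0.0800 → 8.000 percentage points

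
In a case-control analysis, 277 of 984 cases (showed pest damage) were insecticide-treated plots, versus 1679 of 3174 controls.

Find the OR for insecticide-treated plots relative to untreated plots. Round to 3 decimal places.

OR = (277 × 1495) / (1679 × 707) = 414115/1187053 ≈ 0.349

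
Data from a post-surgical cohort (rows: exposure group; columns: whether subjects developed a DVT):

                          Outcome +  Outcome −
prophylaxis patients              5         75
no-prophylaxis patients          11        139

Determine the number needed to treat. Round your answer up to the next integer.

NNT = 93

risk, prophylaxis patients = 5/80 = 0.062500
risk, no-prophylaxis patients = 11/150 = 0.073333
absolute risk difference = 0.010833
1 / 0.010833 = 92.311 → round up → 93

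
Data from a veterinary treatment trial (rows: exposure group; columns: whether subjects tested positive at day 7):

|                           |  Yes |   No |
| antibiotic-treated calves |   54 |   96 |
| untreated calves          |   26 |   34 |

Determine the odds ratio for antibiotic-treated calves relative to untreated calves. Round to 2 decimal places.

odds, antibiotic-treated calves = 54/96 = 0.5625
odds, untreated calves = 26/34 = 0.7647
OR = 0.5625 / 0.7647 = 0.74

0.74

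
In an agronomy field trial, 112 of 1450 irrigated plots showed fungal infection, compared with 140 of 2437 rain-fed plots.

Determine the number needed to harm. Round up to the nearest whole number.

risk, irrigated plots = 112/1450 = 0.077241
risk, rain-fed plots = 140/2437 = 0.057448
absolute risk difference = 0.019794
1 / 0.019794 = 50.520 → round up → 51

NNH: 51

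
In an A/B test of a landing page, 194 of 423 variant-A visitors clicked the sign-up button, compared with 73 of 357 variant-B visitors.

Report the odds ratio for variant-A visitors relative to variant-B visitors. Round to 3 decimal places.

OR = (194 × 284) / (229 × 73) = 55096/16717 ≈ 3.296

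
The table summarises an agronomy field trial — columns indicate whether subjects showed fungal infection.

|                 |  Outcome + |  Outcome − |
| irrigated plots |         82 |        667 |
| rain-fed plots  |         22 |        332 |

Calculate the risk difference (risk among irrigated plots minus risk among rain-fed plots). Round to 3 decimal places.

RD = 0.047

risk, irrigated plots = 82/749 = 0.1095
risk, rain-fed plots = 22/354 = 0.0621
risk difference = 0.1095 − 0.0621 = 0.047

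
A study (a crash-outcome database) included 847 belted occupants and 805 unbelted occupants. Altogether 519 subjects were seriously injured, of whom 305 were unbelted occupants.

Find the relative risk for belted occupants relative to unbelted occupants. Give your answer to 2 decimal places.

RR: 0.67

belted occupants with the outcome: 519 − 305 = 214
belted occupants without the outcome: 847 − 214 = 633
unbelted occupants without the outcome: 805 − 305 = 500
risk, belted occupants = 214/847 = 0.2527
risk, unbelted occupants = 305/805 = 0.3789
RR = 0.2527 / 0.3789 = 0.67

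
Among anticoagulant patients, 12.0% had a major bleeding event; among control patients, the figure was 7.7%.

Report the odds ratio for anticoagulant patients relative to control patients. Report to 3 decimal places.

1.635

odds, anticoagulant patients = 0.1200/0.8800 = 0.1364
odds, control patients = 0.0770/0.9230 = 0.0834
OR = 0.1364 / 0.0834 = 1.635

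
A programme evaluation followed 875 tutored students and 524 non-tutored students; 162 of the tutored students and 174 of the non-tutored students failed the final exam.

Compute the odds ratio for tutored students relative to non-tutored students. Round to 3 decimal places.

odds, tutored students = 162/713 = 0.2272
odds, non-tutored students = 174/350 = 0.4971
OR = 0.2272 / 0.4971 = 0.457

0.457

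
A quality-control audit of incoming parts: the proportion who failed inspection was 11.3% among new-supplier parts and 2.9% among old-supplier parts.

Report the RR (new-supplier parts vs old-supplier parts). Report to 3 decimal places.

RR = 0.11300 / 0.02900 = 3.897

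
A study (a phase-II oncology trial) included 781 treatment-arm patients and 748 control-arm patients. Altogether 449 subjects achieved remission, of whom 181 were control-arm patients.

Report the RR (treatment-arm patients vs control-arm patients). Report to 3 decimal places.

treatment-arm patients with the outcome: 449 − 181 = 268
treatment-arm patients without the outcome: 781 − 268 = 513
control-arm patients without the outcome: 748 − 181 = 567
risk, treatment-arm patients = 268/781 = 0.3431
risk, control-arm patients = 181/748 = 0.2420
RR = 0.3431 / 0.2420 = 1.418

RR = 1.418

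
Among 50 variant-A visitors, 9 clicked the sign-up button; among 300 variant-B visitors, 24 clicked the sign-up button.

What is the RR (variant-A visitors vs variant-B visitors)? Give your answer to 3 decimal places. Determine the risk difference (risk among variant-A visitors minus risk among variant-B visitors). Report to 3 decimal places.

risk, variant-A visitors = 9/50 = 0.1800
risk, variant-B visitors = 24/300 = 0.0800
RR = 0.1800 / 0.0800 = 2.250
risk difference = 0.1800 − 0.0800 = 0.100

RR = 2.250; RD = 0.100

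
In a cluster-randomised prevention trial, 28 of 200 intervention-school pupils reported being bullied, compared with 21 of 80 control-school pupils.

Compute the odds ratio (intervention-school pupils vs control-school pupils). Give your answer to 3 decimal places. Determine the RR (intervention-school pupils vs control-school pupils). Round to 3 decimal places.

OR = (28 × 59) / (172 × 21) = 1652/3612 ≈ 0.457
risk, intervention-school pupils = 28/200 = 0.1400
risk, control-school pupils = 21/80 = 0.2625
RR = 0.1400 / 0.2625 = 0.533

OR = 0.457; RR = 0.533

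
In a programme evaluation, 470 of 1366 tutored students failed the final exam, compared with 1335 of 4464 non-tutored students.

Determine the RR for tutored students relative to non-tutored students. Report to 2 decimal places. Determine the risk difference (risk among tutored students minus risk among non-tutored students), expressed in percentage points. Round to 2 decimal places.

risk, tutored students = 470/1366 = 0.3441
risk, non-tutored students = 1335/4464 = 0.2991
RR = 0.3441 / 0.2991 = 1.15
risk difference = 0.3441 − 0.2991 = 0.0450 → 4.50 percentage points

RR = 1.15; RD = 4.50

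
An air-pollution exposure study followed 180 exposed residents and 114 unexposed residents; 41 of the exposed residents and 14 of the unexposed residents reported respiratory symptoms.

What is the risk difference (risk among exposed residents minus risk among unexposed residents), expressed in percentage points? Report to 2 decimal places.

RD: 10.50

risk, exposed residents = 41/180 = 0.2278
risk, unexposed residents = 14/114 = 0.1228
risk difference = 0.2278 − 0.1228 = 0.1050 → 10.50 percentage points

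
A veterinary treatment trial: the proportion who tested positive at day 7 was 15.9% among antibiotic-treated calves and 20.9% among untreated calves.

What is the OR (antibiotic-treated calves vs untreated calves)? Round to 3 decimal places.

odds, antibiotic-treated calves = 0.1590/0.8410 = 0.1891
odds, untreated calves = 0.2090/0.7910 = 0.2642
OR = 0.1891 / 0.2642 = 0.716

OR: 0.716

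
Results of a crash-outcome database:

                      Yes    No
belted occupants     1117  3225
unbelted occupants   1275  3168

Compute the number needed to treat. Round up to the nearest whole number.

NNT = 34

risk, belted occupants = 1117/4342 = 0.257255
risk, unbelted occupants = 1275/4443 = 0.286968
absolute risk difference = 0.029714
1 / 0.029714 = 33.654 → round up → 34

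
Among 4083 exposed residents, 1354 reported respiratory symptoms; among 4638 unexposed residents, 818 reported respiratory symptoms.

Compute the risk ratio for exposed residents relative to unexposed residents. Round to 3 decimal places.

RR ≈ 1.880

risk, exposed residents = 1354/4083 = 0.3316
risk, unexposed residents = 818/4638 = 0.1764
RR = 0.3316 / 0.1764 = 1.880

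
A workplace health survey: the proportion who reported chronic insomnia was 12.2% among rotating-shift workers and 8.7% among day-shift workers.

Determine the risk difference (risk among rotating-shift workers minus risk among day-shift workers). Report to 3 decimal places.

risk difference = 0.1220 − 0.0870 = 0.035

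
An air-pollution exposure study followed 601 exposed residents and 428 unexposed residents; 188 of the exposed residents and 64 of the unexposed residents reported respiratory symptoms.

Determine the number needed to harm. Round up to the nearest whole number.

risk, exposed residents = 188/601 = 0.312812
risk, unexposed residents = 64/428 = 0.149533
absolute risk difference = 0.163279
1 / 0.163279 = 6.124 → round up → 7

NNH ≈ 7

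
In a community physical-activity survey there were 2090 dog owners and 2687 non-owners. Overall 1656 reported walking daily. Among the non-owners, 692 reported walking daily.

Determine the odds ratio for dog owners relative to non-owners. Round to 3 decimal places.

dog owners with the outcome: 1656 − 692 = 964
dog owners without the outcome: 2090 − 964 = 1126
non-owners without the outcome: 2687 − 692 = 1995
odds, dog owners = 964/1126 = 0.8561
odds, non-owners = 692/1995 = 0.3469
OR = 0.8561 / 0.3469 = 2.468

OR = 2.468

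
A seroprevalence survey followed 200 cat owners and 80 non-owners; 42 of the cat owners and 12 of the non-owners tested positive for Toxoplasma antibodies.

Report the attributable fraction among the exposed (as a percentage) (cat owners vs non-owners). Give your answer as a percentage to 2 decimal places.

AR%: 28.57%

risk, cat owners = 42/200 = 0.2100
risk, non-owners = 12/80 = 0.1500
AR% = (0.2100 − 0.1500) / 0.2100 = 0.2857 → 28.57%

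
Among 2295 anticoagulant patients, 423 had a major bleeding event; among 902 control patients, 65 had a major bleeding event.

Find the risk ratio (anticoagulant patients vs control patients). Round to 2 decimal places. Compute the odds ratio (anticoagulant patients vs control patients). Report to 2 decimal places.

RR = 2.56; OR = 2.91

risk, anticoagulant patients = 423/2295 = 0.1843
risk, control patients = 65/902 = 0.0721
RR = 0.1843 / 0.0721 = 2.56
odds, anticoagulant patients = 423/1872 = 0.2260
odds, control patients = 65/837 = 0.0777
OR = 0.2260 / 0.0777 = 2.91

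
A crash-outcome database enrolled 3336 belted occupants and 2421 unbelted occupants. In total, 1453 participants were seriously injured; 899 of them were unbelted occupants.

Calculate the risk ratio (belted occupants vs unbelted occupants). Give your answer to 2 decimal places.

0.45

belted occupants with the outcome: 1453 − 899 = 554
belted occupants without the outcome: 3336 − 554 = 2782
unbelted occupants without the outcome: 2421 − 899 = 1522
risk, belted occupants = 554/3336 = 0.1661
risk, unbelted occupants = 899/2421 = 0.3713
RR = 0.1661 / 0.3713 = 0.45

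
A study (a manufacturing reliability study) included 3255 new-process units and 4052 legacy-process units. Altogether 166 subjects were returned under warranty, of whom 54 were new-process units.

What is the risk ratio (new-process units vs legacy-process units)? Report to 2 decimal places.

new-process units without the outcome: 3255 − 54 = 3201
legacy-process units with the outcome: 166 − 54 = 112
legacy-process units without the outcome: 4052 − 112 = 3940
risk, new-process units = 54/3255 = 0.01659
risk, legacy-process units = 112/4052 = 0.02764
RR = 0.01659 / 0.02764 = 0.60

0.60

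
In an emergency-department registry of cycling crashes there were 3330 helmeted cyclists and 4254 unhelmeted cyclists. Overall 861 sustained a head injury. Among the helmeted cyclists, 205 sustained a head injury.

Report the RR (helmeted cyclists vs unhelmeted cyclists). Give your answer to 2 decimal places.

RR = 0.40

helmeted cyclists without the outcome: 3330 − 205 = 3125
unhelmeted cyclists with the outcome: 861 − 205 = 656
unhelmeted cyclists without the outcome: 4254 − 656 = 3598
risk, helmeted cyclists = 205/3330 = 0.0616
risk, unhelmeted cyclists = 656/4254 = 0.1542
RR = 0.0616 / 0.1542 = 0.40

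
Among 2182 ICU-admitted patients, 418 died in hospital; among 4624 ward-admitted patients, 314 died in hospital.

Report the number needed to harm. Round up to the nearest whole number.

risk, ICU-admitted patients = 418/2182 = 0.191567
risk, ward-admitted patients = 314/4624 = 0.067907
absolute risk difference = 0.123661
1 / 0.123661 = 8.087 → round up → 9

9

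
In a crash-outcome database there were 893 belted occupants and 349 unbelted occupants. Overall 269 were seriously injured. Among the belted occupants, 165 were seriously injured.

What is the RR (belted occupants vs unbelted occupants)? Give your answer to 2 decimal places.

RR ≈ 0.62

belted occupants without the outcome: 893 − 165 = 728
unbelted occupants with the outcome: 269 − 165 = 104
unbelted occupants without the outcome: 349 − 104 = 245
risk, belted occupants = 165/893 = 0.1848
risk, unbelted occupants = 104/349 = 0.2980
RR = 0.1848 / 0.2980 = 0.62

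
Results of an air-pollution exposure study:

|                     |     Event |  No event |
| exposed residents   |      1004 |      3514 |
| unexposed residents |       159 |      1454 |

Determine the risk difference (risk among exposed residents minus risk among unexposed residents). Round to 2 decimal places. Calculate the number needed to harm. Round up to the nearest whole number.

RD = 0.12; NNH = 9

risk, exposed residents = 1004/4518 = 0.2222
risk, unexposed residents = 159/1613 = 0.0986
risk difference = 0.2222 − 0.0986 = 0.12
absolute risk difference = 0.123648
1 / 0.123648 = 8.087 → round up → 9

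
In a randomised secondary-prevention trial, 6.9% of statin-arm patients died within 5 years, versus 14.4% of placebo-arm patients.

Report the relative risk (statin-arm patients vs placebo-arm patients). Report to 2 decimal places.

RR = 0.0690 / 0.1440 = 0.48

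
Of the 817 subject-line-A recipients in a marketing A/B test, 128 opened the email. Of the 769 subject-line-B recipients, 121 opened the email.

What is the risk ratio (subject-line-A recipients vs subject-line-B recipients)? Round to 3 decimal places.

RR = 0.996

risk, subject-line-A recipients = 128/817 = 0.1567
risk, subject-line-B recipients = 121/769 = 0.1573
RR = 0.1567 / 0.1573 = 0.996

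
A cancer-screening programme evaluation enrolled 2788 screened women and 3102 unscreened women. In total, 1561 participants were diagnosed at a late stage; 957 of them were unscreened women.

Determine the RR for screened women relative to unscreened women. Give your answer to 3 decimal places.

RR = 0.702

screened women with the outcome: 1561 − 957 = 604
screened women without the outcome: 2788 − 604 = 2184
unscreened women without the outcome: 3102 − 957 = 2145
risk, screened women = 604/2788 = 0.2166
risk, unscreened women = 957/3102 = 0.3085
RR = 0.2166 / 0.3085 = 0.702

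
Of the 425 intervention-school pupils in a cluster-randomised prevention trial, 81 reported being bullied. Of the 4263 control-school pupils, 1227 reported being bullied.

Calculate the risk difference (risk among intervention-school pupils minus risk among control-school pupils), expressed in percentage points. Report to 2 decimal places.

risk, intervention-school pupils = 81/425 = 0.1906
risk, control-school pupils = 1227/4263 = 0.2878
risk difference = 0.1906 − 0.2878 = -0.0972 → -9.72 percentage points

RD ≈ -9.72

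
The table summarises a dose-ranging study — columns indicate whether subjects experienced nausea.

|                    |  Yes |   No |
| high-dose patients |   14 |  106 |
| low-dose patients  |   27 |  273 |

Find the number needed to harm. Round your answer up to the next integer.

38

risk, high-dose patients = 14/120 = 0.116667
risk, low-dose patients = 27/300 = 0.090000
absolute risk difference = 0.026667
1 / 0.026667 = 37.500 → round up → 38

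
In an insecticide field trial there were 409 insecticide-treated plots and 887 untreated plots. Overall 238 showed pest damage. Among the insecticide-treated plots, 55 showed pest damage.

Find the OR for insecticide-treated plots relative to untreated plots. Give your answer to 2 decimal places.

insecticide-treated plots without the outcome: 409 − 55 = 354
untreated plots with the outcome: 238 − 55 = 183
untreated plots without the outcome: 887 − 183 = 704
OR = (55 × 704) / (354 × 183) = 38720/64782 ≈ 0.60

0.60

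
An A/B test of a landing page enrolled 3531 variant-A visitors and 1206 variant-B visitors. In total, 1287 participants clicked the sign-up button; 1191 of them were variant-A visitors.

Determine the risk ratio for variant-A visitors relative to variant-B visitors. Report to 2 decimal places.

RR: 4.24

variant-A visitors without the outcome: 3531 − 1191 = 2340
variant-B visitors with the outcome: 1287 − 1191 = 96
variant-B visitors without the outcome: 1206 − 96 = 1110
risk, variant-A visitors = 1191/3531 = 0.3373
risk, variant-B visitors = 96/1206 = 0.0796
RR = 0.3373 / 0.0796 = 4.24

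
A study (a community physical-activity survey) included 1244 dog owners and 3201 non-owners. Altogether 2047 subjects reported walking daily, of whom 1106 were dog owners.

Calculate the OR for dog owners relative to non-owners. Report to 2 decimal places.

OR = 19.25

dog owners without the outcome: 1244 − 1106 = 138
non-owners with the outcome: 2047 − 1106 = 941
non-owners without the outcome: 3201 − 941 = 2260
odds, dog owners = 1106/138 = 8.0145
odds, non-owners = 941/2260 = 0.4164
OR = 8.0145 / 0.4164 = 19.25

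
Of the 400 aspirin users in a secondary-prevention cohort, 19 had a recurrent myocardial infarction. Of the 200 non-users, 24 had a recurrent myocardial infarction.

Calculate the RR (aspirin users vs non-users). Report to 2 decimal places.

risk, aspirin users = 19/400 = 0.04750
risk, non-users = 24/200 = 0.12000
RR = 0.04750 / 0.12000 = 0.40

0.40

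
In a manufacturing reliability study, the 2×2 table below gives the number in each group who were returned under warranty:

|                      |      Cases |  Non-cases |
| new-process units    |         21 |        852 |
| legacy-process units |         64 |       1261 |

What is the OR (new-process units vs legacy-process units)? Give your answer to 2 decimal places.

OR = (21 × 1261) / (852 × 64) = 26481/54528 ≈ 0.49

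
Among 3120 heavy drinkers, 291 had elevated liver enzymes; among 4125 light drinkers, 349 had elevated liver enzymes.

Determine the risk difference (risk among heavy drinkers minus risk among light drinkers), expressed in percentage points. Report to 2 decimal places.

risk, heavy drinkers = 291/3120 = 0.0933
risk, light drinkers = 349/4125 = 0.0846
risk difference = 0.0933 − 0.0846 = 0.0087 → 0.87 percentage points

0.87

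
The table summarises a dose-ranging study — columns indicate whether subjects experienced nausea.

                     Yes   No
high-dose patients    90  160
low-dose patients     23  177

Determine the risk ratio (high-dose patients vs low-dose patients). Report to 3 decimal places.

RR ≈ 3.130

risk, high-dose patients = 90/250 = 0.3600
risk, low-dose patients = 23/200 = 0.1150
RR = 0.3600 / 0.1150 = 3.130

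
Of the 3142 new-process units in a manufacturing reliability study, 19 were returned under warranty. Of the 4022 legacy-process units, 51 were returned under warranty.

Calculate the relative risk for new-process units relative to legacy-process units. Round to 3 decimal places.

RR = 0.477

risk, new-process units = 19/3142 = 0.00605
risk, legacy-process units = 51/4022 = 0.01268
RR = 0.00605 / 0.01268 = 0.477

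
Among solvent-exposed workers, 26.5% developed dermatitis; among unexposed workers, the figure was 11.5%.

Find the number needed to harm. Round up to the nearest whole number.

absolute risk difference = 0.150000
1 / 0.150000 = 6.667 → round up → 7

7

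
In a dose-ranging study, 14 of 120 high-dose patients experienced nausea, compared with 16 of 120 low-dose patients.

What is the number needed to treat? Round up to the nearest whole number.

risk, high-dose patients = 14/120 = 0.116667
risk, low-dose patients = 16/120 = 0.133333
absolute risk difference = 0.016667
1 / 0.016667 = 59.999 → round up → 60

NNT = 60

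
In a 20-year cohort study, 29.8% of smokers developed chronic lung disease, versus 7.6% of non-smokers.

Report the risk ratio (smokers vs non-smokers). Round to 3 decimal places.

RR = 0.2980 / 0.0760 = 3.921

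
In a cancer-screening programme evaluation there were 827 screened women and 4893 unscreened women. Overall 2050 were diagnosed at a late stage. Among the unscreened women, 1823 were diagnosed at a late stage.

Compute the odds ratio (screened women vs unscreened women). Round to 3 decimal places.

screened women with the outcome: 2050 − 1823 = 227
screened women without the outcome: 827 − 227 = 600
unscreened women without the outcome: 4893 − 1823 = 3070
OR = (227 × 3070) / (600 × 1823) = 696890/1093800 ≈ 0.637

0.637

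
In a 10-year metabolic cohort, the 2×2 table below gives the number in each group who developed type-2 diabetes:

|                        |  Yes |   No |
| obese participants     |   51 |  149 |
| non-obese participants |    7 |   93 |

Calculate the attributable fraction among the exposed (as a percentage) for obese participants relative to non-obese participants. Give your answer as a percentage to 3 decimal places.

72.549%

risk, obese participants = 51/200 = 0.2550
risk, non-obese participants = 7/100 = 0.0700
AR% = (0.2550 − 0.0700) / 0.2550 = 0.7255 → 72.549%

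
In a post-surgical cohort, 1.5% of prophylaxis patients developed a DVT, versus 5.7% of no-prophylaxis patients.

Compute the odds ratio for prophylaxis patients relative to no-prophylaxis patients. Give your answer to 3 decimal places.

OR: 0.252

odds, prophylaxis patients = 0.01500/0.98500 = 0.01523
odds, no-prophylaxis patients = 0.05700/0.94300 = 0.06045
OR = 0.01523 / 0.06045 = 0.252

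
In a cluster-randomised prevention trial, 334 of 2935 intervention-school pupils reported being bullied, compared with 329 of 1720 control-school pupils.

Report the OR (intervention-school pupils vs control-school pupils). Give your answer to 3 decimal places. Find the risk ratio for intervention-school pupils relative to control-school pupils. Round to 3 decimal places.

OR = 0.543; RR = 0.595

odds, intervention-school pupils = 334/2601 = 0.1284
odds, control-school pupils = 329/1391 = 0.2365
OR = 0.1284 / 0.2365 = 0.543
risk, intervention-school pupils = 334/2935 = 0.1138
risk, control-school pupils = 329/1720 = 0.1913
RR = 0.1138 / 0.1913 = 0.595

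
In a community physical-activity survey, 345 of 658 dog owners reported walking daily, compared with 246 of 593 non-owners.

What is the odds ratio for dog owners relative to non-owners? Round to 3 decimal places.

odds, dog owners = 345/313 = 1.1022
odds, non-owners = 246/347 = 0.7089
OR = 1.1022 / 0.7089 = 1.555

1.555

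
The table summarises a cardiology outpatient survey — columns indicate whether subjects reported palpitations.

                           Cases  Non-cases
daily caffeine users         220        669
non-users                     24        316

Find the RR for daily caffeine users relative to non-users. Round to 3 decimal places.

RR = 3.506

risk, daily caffeine users = 220/889 = 0.2475
risk, non-users = 24/340 = 0.0706
RR = 0.2475 / 0.0706 = 3.506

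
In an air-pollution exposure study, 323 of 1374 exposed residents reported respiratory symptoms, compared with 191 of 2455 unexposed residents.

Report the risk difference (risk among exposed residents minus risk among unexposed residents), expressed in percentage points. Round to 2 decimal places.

RD ≈ 15.73

risk, exposed residents = 323/1374 = 0.2351
risk, unexposed residents = 191/2455 = 0.0778
risk difference = 0.2351 − 0.0778 = 0.1573 → 15.73 percentage points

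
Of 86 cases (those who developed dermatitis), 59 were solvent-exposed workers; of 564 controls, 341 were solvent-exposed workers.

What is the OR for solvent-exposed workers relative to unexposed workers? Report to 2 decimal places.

odds, solvent-exposed workers = 59/341 = 0.1730
odds, unexposed workers = 27/223 = 0.1211
OR = 0.1730 / 0.1211 = 1.43

1.43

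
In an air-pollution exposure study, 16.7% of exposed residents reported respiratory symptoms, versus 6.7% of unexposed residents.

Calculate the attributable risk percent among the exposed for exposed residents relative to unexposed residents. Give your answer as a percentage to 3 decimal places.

AR% = (0.1670 − 0.0670) / 0.1670 = 0.5988 → 59.880%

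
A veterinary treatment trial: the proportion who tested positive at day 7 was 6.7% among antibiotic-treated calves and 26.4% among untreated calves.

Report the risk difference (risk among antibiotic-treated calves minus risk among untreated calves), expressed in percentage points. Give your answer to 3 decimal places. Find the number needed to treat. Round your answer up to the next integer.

RD = -19.700; NNT = 6

risk difference = 0.0670 − 0.2640 = -0.1970 → -19.700 percentage points
absolute risk difference = 0.197000
1 / 0.197000 = 5.076 → round up → 6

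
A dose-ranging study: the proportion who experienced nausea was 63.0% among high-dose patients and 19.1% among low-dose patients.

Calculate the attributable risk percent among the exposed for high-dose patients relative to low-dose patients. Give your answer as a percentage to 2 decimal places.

AR% = (0.6300 − 0.1910) / 0.6300 = 0.6968 → 69.68%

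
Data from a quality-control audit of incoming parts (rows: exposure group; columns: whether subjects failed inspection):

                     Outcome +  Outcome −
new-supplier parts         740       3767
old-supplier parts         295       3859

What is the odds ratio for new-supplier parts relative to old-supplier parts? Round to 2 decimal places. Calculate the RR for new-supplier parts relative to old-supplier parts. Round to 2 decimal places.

odds, new-supplier parts = 740/3767 = 0.1964
odds, old-supplier parts = 295/3859 = 0.0764
OR = 0.1964 / 0.0764 = 2.57
risk, new-supplier parts = 740/4507 = 0.1642
risk, old-supplier parts = 295/4154 = 0.0710
RR = 0.1642 / 0.0710 = 2.31

OR = 2.57; RR = 2.31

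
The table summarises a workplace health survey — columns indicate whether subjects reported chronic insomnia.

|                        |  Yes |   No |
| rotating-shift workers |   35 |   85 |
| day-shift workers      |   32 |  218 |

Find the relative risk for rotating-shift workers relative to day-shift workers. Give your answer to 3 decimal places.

RR = 2.279

risk, rotating-shift workers = 35/120 = 0.2917
risk, day-shift workers = 32/250 = 0.1280
RR = 0.2917 / 0.1280 = 2.279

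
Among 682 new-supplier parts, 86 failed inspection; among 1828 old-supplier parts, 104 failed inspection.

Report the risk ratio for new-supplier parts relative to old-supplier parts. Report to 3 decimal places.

risk, new-supplier parts = 86/682 = 0.1261
risk, old-supplier parts = 104/1828 = 0.0569
RR = 0.1261 / 0.0569 = 2.216

RR: 2.216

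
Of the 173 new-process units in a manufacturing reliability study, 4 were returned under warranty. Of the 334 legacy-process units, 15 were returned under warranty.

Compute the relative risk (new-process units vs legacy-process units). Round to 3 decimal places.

risk, new-process units = 4/173 = 0.02312
risk, legacy-process units = 15/334 = 0.04491
RR = 0.02312 / 0.04491 = 0.515

0.515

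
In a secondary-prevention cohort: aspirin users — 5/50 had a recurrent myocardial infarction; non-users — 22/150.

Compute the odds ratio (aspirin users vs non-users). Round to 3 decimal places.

odds, aspirin users = 5/45 = 0.1111
odds, non-users = 22/128 = 0.1719
OR = 0.1111 / 0.1719 = 0.646

0.646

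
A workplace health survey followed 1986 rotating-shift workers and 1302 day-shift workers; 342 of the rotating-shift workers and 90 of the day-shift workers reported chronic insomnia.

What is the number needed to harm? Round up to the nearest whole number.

10

risk, rotating-shift workers = 342/1986 = 0.172205
risk, day-shift workers = 90/1302 = 0.069124
absolute risk difference = 0.103081
1 / 0.103081 = 9.701 → round up → 10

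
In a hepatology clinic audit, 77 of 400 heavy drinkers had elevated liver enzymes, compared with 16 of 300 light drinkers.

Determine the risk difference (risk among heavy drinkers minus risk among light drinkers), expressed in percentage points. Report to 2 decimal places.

RD = 13.92

risk, heavy drinkers = 77/400 = 0.1925
risk, light drinkers = 16/300 = 0.0533
risk difference = 0.1925 − 0.0533 = 0.1392 → 13.92 percentage points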